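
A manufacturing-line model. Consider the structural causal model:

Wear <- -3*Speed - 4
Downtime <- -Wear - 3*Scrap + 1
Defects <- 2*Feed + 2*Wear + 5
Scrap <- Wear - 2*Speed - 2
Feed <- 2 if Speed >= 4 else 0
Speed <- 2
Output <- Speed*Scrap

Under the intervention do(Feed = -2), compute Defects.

-19

Under do(Feed=-2), the mechanism Feed <- 2 if Speed >= 4 else 0 is discarded; Feed is fixed at -2.
Wear = -3*Speed - 4  [with Speed=2]  = -10
Defects = 2*Feed + 2*Wear + 5  [with Feed=-2, Wear=-10]  = -19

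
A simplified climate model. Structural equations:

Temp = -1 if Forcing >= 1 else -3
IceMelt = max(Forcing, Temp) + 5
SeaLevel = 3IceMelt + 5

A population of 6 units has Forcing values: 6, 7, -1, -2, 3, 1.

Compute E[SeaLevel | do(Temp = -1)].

27.5

do(Temp=-1) breaks Temp's dependence on Forcing. With Temp=-1 fixed, SeaLevel across the units is 38, 41, 17, 17, 29, 23, mean 27.5.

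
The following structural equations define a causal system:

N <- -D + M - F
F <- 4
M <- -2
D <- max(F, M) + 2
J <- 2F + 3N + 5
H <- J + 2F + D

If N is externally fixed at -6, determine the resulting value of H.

Under do(N=-6), the mechanism N <- -D + M - F is discarded; N is fixed at -6.
D = max(F, M) + 2  [with F=4, M=-2]  = 6
J = 2F + 3N + 5  [with F=4, N=-6]  = -5
H = J + 2F + D  [with J=-5, F=4, D=6]  = 9

9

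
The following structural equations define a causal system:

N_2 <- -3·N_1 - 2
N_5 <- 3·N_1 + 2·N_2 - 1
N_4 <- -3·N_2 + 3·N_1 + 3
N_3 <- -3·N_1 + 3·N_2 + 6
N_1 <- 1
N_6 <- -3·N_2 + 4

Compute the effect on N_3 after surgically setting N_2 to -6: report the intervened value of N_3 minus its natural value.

-3

The intervention breaks the incoming arrows to N_2: N_2 <- -3·N_1 - 2 no longer applies, and N_2 = -6.
N_3 = -3·N_1 + 3·N_2 + 6  [with N_1=1, N_2=-6]  = -15
Without intervention: N_2 = -3·N_1 - 2  [with N_1=1]  = -5; N_3 = -3·N_1 + 3·N_2 + 6  [with N_1=1, N_2=-5]  = -12.
Change = -15 − (-12) = -3.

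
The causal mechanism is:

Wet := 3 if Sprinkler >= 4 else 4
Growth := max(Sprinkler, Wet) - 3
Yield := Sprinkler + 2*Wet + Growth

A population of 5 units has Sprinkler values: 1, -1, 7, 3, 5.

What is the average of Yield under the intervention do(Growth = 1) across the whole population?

11.2

Under do(Growth=1), Growth's equation is replaced by Growth=1 for every unit. Per-unit Yield: 10, 8, 14, 12, 12. Mean = 11.2.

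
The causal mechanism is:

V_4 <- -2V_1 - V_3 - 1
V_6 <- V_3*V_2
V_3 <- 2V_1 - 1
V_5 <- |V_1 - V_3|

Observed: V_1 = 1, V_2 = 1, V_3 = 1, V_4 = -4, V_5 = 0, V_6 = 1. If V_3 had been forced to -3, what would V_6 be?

The intervention breaks the incoming arrows to V_3: V_3 <- 2V_1 - 1 no longer applies, and V_3 = -3.
V_6 = V_3*V_2  [with V_3=-3, V_2=1]  = -3

-3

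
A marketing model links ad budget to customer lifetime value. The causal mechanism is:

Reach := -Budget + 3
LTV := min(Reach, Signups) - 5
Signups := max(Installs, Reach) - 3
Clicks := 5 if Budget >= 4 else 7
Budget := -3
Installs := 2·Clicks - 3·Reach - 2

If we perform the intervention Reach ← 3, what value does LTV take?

Under do(Reach=3), the mechanism Reach := -Budget + 3 is discarded; Reach is fixed at 3.
Clicks = 5 if Budget >= 4 else 7  [with Budget=-3]  = 7
Installs = 2·Clicks - 3·Reach - 2  [with Clicks=7, Reach=3]  = 3
Signups = max(Installs, Reach) - 3  [with Installs=3, Reach=3]  = 0
LTV = min(Reach, Signups) - 5  [with Reach=3, Signups=0]  = -5

-5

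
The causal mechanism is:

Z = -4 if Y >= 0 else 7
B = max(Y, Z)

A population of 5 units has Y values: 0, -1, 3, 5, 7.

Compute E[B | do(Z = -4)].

do(Z=-4) breaks Z's dependence on Y. With Z=-4 fixed, B across the units is 0, -1, 3, 5, 7, mean 2.8.

2.8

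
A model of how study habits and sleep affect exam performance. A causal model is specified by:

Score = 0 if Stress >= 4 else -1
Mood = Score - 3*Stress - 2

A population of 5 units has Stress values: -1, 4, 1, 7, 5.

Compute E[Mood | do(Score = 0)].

do(Score=0) breaks Score's dependence on Stress. With Score=0 fixed, Mood across the units is 1, -14, -5, -23, -17, mean -11.6.

-11.6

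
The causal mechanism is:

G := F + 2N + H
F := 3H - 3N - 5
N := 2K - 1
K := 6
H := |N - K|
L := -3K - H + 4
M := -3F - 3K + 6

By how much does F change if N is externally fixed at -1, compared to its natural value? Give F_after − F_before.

42

Under do(N=-1), the mechanism N := 2K - 1 is discarded; N is fixed at -1.
H = |N - K|  [with N=-1, K=6]  = 7
F = 3H - 3N - 5  [with H=7, N=-1]  = 19
Without intervention: N = 2K - 1  [with K=6]  = 11; H = |N - K|  [with N=11, K=6]  = 5; F = 3H - 3N - 5  [with H=5, N=11]  = -23.
Change = 19 − (-23) = 42.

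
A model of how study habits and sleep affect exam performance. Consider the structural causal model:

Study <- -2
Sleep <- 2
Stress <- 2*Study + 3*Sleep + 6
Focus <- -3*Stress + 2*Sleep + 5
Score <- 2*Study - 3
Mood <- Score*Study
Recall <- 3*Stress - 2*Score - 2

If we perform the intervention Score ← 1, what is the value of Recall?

20

Under do(Score=1), the mechanism Score <- 2*Study - 3 is discarded; Score is fixed at 1.
Stress = 2*Study + 3*Sleep + 6  [with Study=-2, Sleep=2]  = 8
Recall = 3*Stress - 2*Score - 2  [with Stress=8, Score=1]  = 20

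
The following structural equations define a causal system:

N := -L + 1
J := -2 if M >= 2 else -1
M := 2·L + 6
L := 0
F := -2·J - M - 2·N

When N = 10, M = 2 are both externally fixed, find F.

Setting N = 10, M = 2 by intervention discards those variables' equations.
J = -2 if M >= 2 else -1  [with M=2]  = -2
F = -2·J - M - 2·N  [with J=-2, M=2, N=10]  = -18

-18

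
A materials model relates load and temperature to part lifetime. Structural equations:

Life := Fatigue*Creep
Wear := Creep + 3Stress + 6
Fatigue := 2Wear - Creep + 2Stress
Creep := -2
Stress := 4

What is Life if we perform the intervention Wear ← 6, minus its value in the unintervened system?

40

do(Wear=6) replaces the equation Wear := Creep + 3Stress + 6 with the constant Wear = 6.
Fatigue = 2Wear - Creep + 2Stress  [with Wear=6, Creep=-2, Stress=4]  = 22
Life = Fatigue*Creep  [with Fatigue=22, Creep=-2]  = -44
Without intervention: Wear = Creep + 3Stress + 6  [with Creep=-2, Stress=4]  = 16; Fatigue = 2Wear - Creep + 2Stress  [with Wear=16, Creep=-2, Stress=4]  = 42; Life = Fatigue*Creep  [with Fatigue=42, Creep=-2]  = -84.
Change = -44 − (-84) = 40.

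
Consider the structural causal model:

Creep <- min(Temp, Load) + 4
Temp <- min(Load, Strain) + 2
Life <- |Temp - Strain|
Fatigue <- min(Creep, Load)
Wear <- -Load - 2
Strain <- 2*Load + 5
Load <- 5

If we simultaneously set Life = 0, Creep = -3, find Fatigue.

-3

Setting Life = 0, Creep = -3 by intervention discards those variables' equations.
Fatigue = min(Creep, Load)  [with Creep=-3, Load=5]  = -3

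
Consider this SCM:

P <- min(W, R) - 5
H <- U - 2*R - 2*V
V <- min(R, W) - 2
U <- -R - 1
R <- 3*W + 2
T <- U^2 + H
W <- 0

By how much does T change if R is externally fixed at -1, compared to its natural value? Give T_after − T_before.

Under do(R=-1), the mechanism R <- 3*W + 2 is discarded; R is fixed at -1.
V = min(R, W) - 2  [with R=-1, W=0]  = -3
U = -R - 1  [with R=-1]  = 0
H = U - 2*R - 2*V  [with U=0, R=-1, V=-3]  = 8
T = U^2 + H  [with U=0, H=8]  = 8
Without intervention: R = 3*W + 2  [with W=0]  = 2; V = min(R, W) - 2  [with R=2, W=0]  = -2; U = -R - 1  [with R=2]  = -3; H = U - 2*R - 2*V  [with U=-3, R=2, V=-2]  = -3; T = U^2 + H  [with U=-3, H=-3]  = 6.
Change = 8 − 6 = 2.

2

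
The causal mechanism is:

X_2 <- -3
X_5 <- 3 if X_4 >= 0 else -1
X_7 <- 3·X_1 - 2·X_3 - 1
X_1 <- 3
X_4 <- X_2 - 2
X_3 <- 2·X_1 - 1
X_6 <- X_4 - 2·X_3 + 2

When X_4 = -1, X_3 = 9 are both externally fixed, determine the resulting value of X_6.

The joint intervention fixes X_4 = -1, X_3 = 9, removing each variable's own equation.
X_6 = X_4 - 2·X_3 + 2  [with X_4=-1, X_3=9]  = -17

-17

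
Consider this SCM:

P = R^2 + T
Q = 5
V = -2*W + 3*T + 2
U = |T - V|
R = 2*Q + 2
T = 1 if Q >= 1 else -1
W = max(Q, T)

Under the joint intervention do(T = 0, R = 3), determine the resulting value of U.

Setting T = 0, R = 3 by intervention discards those variables' equations.
W = max(Q, T)  [with Q=5, T=0]  = 5
V = -2*W + 3*T + 2  [with W=5, T=0]  = -8
U = |T - V|  [with T=0, V=-8]  = 8

8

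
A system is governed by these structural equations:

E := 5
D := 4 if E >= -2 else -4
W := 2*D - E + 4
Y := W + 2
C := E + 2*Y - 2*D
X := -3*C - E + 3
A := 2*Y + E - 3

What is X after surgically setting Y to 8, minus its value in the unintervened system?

6

Under do(Y=8), the mechanism Y := W + 2 is discarded; Y is fixed at 8.
D = 4 if E >= -2 else -4  [with E=5]  = 4
C = E + 2*Y - 2*D  [with E=5, Y=8, D=4]  = 13
X = -3*C - E + 3  [with C=13, E=5]  = -41
Without intervention: D = 4 if E >= -2 else -4  [with E=5]  = 4; W = 2*D - E + 4  [with D=4, E=5]  = 7; Y = W + 2  [with W=7]  = 9; C = E + 2*Y - 2*D  [with E=5, Y=9, D=4]  = 15; X = -3*C - E + 3  [with C=15, E=5]  = -47.
Change = -41 − (-47) = 6.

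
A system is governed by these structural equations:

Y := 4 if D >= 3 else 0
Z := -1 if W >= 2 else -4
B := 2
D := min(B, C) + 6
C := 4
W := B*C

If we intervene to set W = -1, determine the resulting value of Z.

-4

do(W=-1) replaces the equation W := B*C with the constant W = -1.
Z = -1 if W >= 2 else -4  [with W=-1]  = -4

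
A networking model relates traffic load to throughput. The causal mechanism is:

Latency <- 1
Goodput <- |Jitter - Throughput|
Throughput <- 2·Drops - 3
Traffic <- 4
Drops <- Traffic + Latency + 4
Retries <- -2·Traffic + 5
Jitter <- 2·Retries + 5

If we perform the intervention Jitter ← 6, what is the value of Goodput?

9

Under do(Jitter=6), the mechanism Jitter <- 2·Retries + 5 is discarded; Jitter is fixed at 6.
Drops = Traffic + Latency + 4  [with Traffic=4, Latency=1]  = 9
Throughput = 2·Drops - 3  [with Drops=9]  = 15
Goodput = |Jitter - Throughput|  [with Jitter=6, Throughput=15]  = 9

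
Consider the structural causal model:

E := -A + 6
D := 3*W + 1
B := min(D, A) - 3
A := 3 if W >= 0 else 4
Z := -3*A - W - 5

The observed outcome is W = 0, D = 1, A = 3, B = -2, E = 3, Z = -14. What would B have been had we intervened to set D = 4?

0

Under do(D=4), the mechanism D := 3*W + 1 is discarded; D is fixed at 4.
A = 3 if W >= 0 else 4  [with W=0]  = 3
B = min(D, A) - 3  [with D=4, A=3]  = 0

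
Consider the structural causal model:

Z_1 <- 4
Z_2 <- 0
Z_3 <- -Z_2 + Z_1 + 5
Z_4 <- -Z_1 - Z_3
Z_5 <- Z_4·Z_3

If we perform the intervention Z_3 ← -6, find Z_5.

do(Z_3=-6) replaces the equation Z_3 <- -Z_2 + Z_1 + 5 with the constant Z_3 = -6.
Z_4 = -Z_1 - Z_3  [with Z_1=4, Z_3=-6]  = 2
Z_5 = Z_4·Z_3  [with Z_4=2, Z_3=-6]  = -12

-12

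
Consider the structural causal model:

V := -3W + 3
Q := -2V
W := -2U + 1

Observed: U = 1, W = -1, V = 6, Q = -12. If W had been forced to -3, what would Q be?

Under do(W=-3), the mechanism W := -2U + 1 is discarded; W is fixed at -3.
V = -3W + 3  [with W=-3]  = 12
Q = -2V  [with V=12]  = -24

-24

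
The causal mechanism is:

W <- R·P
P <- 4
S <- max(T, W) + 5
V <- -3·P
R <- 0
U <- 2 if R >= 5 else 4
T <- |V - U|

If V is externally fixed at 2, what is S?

7

Under do(V=2), the mechanism V <- -3·P is discarded; V is fixed at 2.
W = R·P  [with R=0, P=4]  = 0
U = 2 if R >= 5 else 4  [with R=0]  = 4
T = |V - U|  [with V=2, U=4]  = 2
S = max(T, W) + 5  [with T=2, W=0]  = 7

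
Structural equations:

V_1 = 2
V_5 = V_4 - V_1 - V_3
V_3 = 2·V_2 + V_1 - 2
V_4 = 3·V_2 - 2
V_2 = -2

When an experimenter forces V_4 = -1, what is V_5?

1

Intervening sets V_4 = -1 and removes its equation (V_4 = 3·V_2 - 2).
V_3 = 2·V_2 + V_1 - 2  [with V_2=-2, V_1=2]  = -4
V_5 = V_4 - V_1 - V_3  [with V_4=-1, V_1=2, V_3=-4]  = 1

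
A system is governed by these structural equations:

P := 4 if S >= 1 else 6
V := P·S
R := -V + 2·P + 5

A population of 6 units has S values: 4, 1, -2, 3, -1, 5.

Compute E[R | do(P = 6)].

Every unit gets P=6 under the intervention. R values become -7, 11, 29, -1, 23, -13; E[R|do(P=6)] = 7.

7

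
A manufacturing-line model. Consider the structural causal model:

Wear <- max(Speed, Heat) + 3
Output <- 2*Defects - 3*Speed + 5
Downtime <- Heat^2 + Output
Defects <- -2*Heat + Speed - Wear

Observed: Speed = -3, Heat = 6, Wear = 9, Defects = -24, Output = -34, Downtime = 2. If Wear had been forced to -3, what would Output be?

do(Wear=-3) replaces the equation Wear <- max(Speed, Heat) + 3 with the constant Wear = -3.
Defects = -2*Heat + Speed - Wear  [with Heat=6, Speed=-3, Wear=-3]  = -12
Output = 2*Defects - 3*Speed + 5  [with Defects=-12, Speed=-3]  = -10

-10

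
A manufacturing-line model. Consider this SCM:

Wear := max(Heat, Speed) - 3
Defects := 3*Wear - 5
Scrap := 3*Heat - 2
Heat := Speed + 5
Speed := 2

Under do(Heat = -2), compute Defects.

Under do(Heat=-2), the mechanism Heat := Speed + 5 is discarded; Heat is fixed at -2.
Wear = max(Heat, Speed) - 3  [with Heat=-2, Speed=2]  = -1
Defects = 3*Wear - 5  [with Wear=-1]  = -8

-8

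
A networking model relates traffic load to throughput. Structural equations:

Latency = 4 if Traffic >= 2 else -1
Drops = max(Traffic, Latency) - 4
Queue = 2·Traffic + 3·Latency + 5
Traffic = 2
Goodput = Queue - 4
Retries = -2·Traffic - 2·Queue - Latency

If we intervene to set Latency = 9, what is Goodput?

Under do(Latency=9), the mechanism Latency = 4 if Traffic >= 2 else -1 is discarded; Latency is fixed at 9.
Queue = 2·Traffic + 3·Latency + 5  [with Traffic=2, Latency=9]  = 36
Goodput = Queue - 4  [with Queue=36]  = 32

32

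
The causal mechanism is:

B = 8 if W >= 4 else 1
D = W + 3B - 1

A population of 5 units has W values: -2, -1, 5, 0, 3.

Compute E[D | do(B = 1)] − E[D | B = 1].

1

do(B=1) breaks B's dependence on W. With B=1 fixed, D across the units is 0, 1, 7, 2, 5, mean 3.
Observing B=1 restricts to units where B's equation naturally yields 1: W ∈ {-2, -1, 0, 3}. In that subpopulation D = 0, 1, 2, 5, mean 2.
Difference = 3 − 2 = 1.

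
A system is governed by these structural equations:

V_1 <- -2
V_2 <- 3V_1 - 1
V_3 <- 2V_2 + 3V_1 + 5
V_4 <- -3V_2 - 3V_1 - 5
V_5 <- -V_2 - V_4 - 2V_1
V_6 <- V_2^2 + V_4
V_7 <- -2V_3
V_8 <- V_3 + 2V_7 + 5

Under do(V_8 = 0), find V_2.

-7

The intervention breaks the incoming arrows to V_8: V_8 <- V_3 + 2V_7 + 5 no longer applies, and V_8 = 0.
V_2 is not downstream of the intervention, so its value is determined by the original equations.
V_2 = 3V_1 - 1  [with V_1=-2]  = -7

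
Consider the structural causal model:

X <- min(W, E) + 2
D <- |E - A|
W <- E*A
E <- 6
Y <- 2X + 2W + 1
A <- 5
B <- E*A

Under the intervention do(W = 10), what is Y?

37

The intervention breaks the incoming arrows to W: W <- E*A no longer applies, and W = 10.
X = min(W, E) + 2  [with W=10, E=6]  = 8
Y = 2X + 2W + 1  [with X=8, W=10]  = 37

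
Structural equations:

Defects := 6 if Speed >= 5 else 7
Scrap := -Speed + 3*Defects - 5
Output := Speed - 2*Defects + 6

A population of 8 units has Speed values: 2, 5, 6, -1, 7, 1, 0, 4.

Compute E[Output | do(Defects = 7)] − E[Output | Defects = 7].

1.8

do(Defects=7) breaks Defects's dependence on Speed. With Defects=7 fixed, Output across the units is -6, -3, -2, -9, -1, -7, -8, -4, mean -5.
Observing Defects=7 restricts to units where Defects's equation naturally yields 7: Speed ∈ {2, -1, 1, 0, 4}. In that subpopulation Output = -6, -9, -7, -8, -4, mean -6.8.
Difference = -5 − (-6.8) = 1.8.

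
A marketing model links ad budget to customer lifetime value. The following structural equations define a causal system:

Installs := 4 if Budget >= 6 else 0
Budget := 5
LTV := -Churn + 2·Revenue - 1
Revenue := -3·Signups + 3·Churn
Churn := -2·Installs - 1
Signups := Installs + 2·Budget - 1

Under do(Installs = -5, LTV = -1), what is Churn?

9

The joint intervention fixes Installs = -5, LTV = -1, removing each variable's own equation.
Churn = -2·Installs - 1  [with Installs=-5]  = 9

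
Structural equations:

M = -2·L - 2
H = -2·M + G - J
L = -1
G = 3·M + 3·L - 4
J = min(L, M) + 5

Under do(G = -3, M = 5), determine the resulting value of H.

-17

The joint intervention fixes G = -3, M = 5, removing each variable's own equation.
J = min(L, M) + 5  [with L=-1, M=5]  = 4
H = -2·M + G - J  [with M=5, G=-3, J=4]  = -17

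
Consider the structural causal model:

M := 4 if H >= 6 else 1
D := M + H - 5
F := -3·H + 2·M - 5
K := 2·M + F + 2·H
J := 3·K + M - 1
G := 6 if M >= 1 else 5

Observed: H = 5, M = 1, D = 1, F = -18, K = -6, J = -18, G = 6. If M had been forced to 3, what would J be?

Under do(M=3), the mechanism M := 4 if H >= 6 else 1 is discarded; M is fixed at 3.
F = -3·H + 2·M - 5  [with H=5, M=3]  = -14
K = 2·M + F + 2·H  [with M=3, F=-14, H=5]  = 2
J = 3·K + M - 1  [with K=2, M=3]  = 8

8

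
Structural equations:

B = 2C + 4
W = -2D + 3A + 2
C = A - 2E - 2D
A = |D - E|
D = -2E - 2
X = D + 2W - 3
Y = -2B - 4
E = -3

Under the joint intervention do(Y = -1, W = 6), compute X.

Under do(Y = -1, W = 6), each intervened variable's structural equation is replaced by its fixed value.
D = -2E - 2  [with E=-3]  = 4
X = D + 2W - 3  [with D=4, W=6]  = 13

13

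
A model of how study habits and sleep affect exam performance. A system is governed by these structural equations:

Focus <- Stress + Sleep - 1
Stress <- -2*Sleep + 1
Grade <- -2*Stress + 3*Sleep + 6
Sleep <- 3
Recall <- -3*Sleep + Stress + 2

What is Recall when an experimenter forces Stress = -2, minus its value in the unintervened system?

Under do(Stress=-2), the mechanism Stress <- -2*Sleep + 1 is discarded; Stress is fixed at -2.
Recall = -3*Sleep + Stress + 2  [with Sleep=3, Stress=-2]  = -9
Without intervention: Stress = -2*Sleep + 1  [with Sleep=3]  = -5; Recall = -3*Sleep + Stress + 2  [with Sleep=3, Stress=-5]  = -12.
Change = -9 − (-12) = 3.

3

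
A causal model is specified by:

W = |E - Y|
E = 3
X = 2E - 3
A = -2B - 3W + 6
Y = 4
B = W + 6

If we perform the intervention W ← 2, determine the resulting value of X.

3

The intervention breaks the incoming arrows to W: W = |E - Y| no longer applies, and W = 2.
No directed path runs from W to X, so X keeps its natural value.
X = 2E - 3  [with E=3]  = 3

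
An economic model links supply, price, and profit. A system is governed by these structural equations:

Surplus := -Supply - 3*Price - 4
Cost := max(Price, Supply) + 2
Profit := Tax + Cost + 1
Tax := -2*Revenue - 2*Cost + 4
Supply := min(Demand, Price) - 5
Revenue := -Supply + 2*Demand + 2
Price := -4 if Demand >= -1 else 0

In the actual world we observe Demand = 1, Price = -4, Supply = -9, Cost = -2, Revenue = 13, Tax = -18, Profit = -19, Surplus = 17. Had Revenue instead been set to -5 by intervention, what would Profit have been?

17

Under do(Revenue=-5), the mechanism Revenue := -Supply + 2*Demand + 2 is discarded; Revenue is fixed at -5.
Price = -4 if Demand >= -1 else 0  [with Demand=1]  = -4
Supply = min(Demand, Price) - 5  [with Demand=1, Price=-4]  = -9
Cost = max(Price, Supply) + 2  [with Price=-4, Supply=-9]  = -2
Tax = -2*Revenue - 2*Cost + 4  [with Revenue=-5, Cost=-2]  = 18
Profit = Tax + Cost + 1  [with Tax=18, Cost=-2]  = 17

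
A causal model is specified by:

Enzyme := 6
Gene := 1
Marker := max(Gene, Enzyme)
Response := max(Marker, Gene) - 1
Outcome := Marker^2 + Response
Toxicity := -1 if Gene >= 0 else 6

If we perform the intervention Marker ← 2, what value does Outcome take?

5

The intervention breaks the incoming arrows to Marker: Marker := max(Gene, Enzyme) no longer applies, and Marker = 2.
Response = max(Marker, Gene) - 1  [with Marker=2, Gene=1]  = 1
Outcome = Marker^2 + Response  [with Marker=2, Response=1]  = 5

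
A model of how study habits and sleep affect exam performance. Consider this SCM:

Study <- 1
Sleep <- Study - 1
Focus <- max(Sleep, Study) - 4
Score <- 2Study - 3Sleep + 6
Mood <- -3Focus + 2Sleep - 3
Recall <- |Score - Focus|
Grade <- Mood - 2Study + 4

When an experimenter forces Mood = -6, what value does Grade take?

Under do(Mood=-6), the mechanism Mood <- -3Focus + 2Sleep - 3 is discarded; Mood is fixed at -6.
Grade = Mood - 2Study + 4  [with Mood=-6, Study=1]  = -4

-4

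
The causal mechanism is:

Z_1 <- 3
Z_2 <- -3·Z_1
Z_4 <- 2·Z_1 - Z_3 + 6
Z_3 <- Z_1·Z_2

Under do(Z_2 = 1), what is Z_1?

Under do(Z_2=1), the mechanism Z_2 <- -3·Z_1 is discarded; Z_2 is fixed at 1.
Z_1 is not downstream of the intervention, so its value is determined by the original equations.

3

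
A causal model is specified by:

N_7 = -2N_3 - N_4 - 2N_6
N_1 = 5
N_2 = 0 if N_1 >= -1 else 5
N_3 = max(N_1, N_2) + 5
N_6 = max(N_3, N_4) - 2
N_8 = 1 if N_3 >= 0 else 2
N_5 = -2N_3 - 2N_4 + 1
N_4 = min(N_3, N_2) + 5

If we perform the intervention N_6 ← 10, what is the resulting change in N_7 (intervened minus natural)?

-4

Intervening sets N_6 = 10 and removes its equation (N_6 = max(N_3, N_4) - 2).
N_2 = 0 if N_1 >= -1 else 5  [with N_1=5]  = 0
N_3 = max(N_1, N_2) + 5  [with N_1=5, N_2=0]  = 10
N_4 = min(N_3, N_2) + 5  [with N_3=10, N_2=0]  = 5
N_7 = -2N_3 - N_4 - 2N_6  [with N_3=10, N_4=5, N_6=10]  = -45
Without intervention: N_2 = 0 if N_1 >= -1 else 5  [with N_1=5]  = 0; N_3 = max(N_1, N_2) + 5  [with N_1=5, N_2=0]  = 10; N_4 = min(N_3, N_2) + 5  [with N_3=10, N_2=0]  = 5; N_6 = max(N_3, N_4) - 2  [with N_3=10, N_4=5]  = 8; N_7 = -2N_3 - N_4 - 2N_6  [with N_3=10, N_4=5, N_6=8]  = -41.
Change = -45 − (-41) = -4.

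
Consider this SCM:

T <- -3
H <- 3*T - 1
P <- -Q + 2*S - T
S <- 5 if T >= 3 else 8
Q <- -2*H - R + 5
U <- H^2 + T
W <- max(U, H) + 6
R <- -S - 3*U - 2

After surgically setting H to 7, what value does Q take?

139

Under do(H=7), the mechanism H <- 3*T - 1 is discarded; H is fixed at 7.
U = H^2 + T  [with H=7, T=-3]  = 46
S = 5 if T >= 3 else 8  [with T=-3]  = 8
R = -S - 3*U - 2  [with S=8, U=46]  = -148
Q = -2*H - R + 5  [with H=7, R=-148]  = 139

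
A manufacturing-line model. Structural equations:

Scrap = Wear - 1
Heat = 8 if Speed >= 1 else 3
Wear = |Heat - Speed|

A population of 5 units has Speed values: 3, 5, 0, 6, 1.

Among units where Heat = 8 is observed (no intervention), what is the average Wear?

Observing Heat=8 restricts to units where Heat's equation naturally yields 8: Speed ∈ {3, 5, 6, 1}. In that subpopulation Wear = 5, 3, 2, 7, mean 4.25.

4.25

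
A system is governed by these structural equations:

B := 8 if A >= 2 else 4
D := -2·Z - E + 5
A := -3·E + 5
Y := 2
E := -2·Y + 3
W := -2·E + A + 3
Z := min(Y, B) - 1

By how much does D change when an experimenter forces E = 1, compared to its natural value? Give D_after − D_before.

-2

Under do(E=1), the mechanism E := -2·Y + 3 is discarded; E is fixed at 1.
A = -3·E + 5  [with E=1]  = 2
B = 8 if A >= 2 else 4  [with A=2]  = 8
Z = min(Y, B) - 1  [with Y=2, B=8]  = 1
D = -2·Z - E + 5  [with Z=1, E=1]  = 2
Without intervention: E = -2·Y + 3  [with Y=2]  = -1; A = -3·E + 5  [with E=-1]  = 8; B = 8 if A >= 2 else 4  [with A=8]  = 8; Z = min(Y, B) - 1  [with Y=2, B=8]  = 1; D = -2·Z - E + 5  [with Z=1, E=-1]  = 4.
Change = 2 − 4 = -2.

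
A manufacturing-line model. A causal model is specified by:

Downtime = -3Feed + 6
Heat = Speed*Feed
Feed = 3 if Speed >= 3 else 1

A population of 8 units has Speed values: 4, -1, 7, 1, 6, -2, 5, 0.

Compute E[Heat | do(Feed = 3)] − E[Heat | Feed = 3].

Under do(Feed=3), Feed's equation is replaced by Feed=3 for every unit. Per-unit Heat: 12, -3, 21, 3, 18, -6, 15, 0. Mean = 7.5.
Observing Feed=3 restricts to units where Feed's equation naturally yields 3: Speed ∈ {4, 7, 6, 5}. In that subpopulation Heat = 12, 21, 18, 15, mean 16.5.
Difference = 7.5 − 16.5 = -9.

-9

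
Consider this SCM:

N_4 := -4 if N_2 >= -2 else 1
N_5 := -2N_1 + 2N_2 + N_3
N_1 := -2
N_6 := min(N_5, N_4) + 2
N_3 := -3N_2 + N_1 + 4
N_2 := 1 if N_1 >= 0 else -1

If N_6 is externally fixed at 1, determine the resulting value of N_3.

5

do(N_6=1) replaces the equation N_6 := min(N_5, N_4) + 2 with the constant N_6 = 1.
N_3 is not downstream of the intervention, so its value is determined by the original equations.
N_2 = 1 if N_1 >= 0 else -1  [with N_1=-2]  = -1
N_3 = -3N_2 + N_1 + 4  [with N_2=-1, N_1=-2]  = 5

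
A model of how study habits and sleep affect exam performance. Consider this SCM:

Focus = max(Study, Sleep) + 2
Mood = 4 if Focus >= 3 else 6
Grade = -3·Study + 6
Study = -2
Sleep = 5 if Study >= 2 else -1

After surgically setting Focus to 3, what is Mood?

4

The intervention breaks the incoming arrows to Focus: Focus = max(Study, Sleep) + 2 no longer applies, and Focus = 3.
Mood = 4 if Focus >= 3 else 6  [with Focus=3]  = 4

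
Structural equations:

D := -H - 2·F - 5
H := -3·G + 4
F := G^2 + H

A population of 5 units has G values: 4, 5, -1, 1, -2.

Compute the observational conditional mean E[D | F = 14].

Conditioning on F=14 selects the 2 unit(s) with G ∈ {5, -2}. Their D values: -22, -43. Mean = -32.5.

-32.5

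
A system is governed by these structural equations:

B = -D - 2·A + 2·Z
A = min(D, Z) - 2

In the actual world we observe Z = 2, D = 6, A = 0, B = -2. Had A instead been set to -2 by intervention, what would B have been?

The intervention breaks the incoming arrows to A: A = min(D, Z) - 2 no longer applies, and A = -2.
B = -D - 2·A + 2·Z  [with D=6, A=-2, Z=2]  = 2

2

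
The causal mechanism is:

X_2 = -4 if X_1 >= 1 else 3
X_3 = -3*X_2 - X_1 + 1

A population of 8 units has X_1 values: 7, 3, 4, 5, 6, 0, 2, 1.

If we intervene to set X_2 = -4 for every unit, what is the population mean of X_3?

9.5

do(X_2=-4) breaks X_2's dependence on X_1. With X_2=-4 fixed, X_3 across the units is 6, 10, 9, 8, 7, 13, 11, 12, mean 9.5.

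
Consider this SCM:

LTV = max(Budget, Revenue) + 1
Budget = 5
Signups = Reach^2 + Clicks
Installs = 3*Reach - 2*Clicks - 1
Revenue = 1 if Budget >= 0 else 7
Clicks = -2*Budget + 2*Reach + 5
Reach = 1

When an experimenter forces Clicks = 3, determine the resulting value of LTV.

The intervention breaks the incoming arrows to Clicks: Clicks = -2*Budget + 2*Reach + 5 no longer applies, and Clicks = 3.
LTV is not downstream of the intervention, so its value is determined by the original equations.
Revenue = 1 if Budget >= 0 else 7  [with Budget=5]  = 1
LTV = max(Budget, Revenue) + 1  [with Budget=5, Revenue=1]  = 6

6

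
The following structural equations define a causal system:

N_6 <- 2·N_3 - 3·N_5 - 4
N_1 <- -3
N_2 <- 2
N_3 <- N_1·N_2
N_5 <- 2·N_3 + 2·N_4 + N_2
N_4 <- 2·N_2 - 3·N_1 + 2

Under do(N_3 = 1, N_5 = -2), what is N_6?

4

Setting N_3 = 1, N_5 = -2 by intervention discards those variables' equations.
N_6 = 2·N_3 - 3·N_5 - 4  [with N_3=1, N_5=-2]  = 4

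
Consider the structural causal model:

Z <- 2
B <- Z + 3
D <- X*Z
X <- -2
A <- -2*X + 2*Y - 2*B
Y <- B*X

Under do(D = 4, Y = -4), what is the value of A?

-14

Setting D = 4, Y = -4 by intervention discards those variables' equations.
B = Z + 3  [with Z=2]  = 5
A = -2*X + 2*Y - 2*B  [with X=-2, Y=-4, B=5]  = -14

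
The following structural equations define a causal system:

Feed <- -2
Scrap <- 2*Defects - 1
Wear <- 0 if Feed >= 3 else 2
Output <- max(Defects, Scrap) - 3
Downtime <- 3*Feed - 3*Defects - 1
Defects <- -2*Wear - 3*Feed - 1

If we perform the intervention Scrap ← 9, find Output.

6

Intervening sets Scrap = 9 and removes its equation (Scrap <- 2*Defects - 1).
Wear = 0 if Feed >= 3 else 2  [with Feed=-2]  = 2
Defects = -2*Wear - 3*Feed - 1  [with Wear=2, Feed=-2]  = 1
Output = max(Defects, Scrap) - 3  [with Defects=1, Scrap=9]  = 6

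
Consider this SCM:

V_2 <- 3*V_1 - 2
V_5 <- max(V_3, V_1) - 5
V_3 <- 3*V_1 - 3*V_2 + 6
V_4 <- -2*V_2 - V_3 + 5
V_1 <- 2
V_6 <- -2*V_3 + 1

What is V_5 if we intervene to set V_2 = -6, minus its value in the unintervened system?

28

do(V_2=-6) replaces the equation V_2 <- 3*V_1 - 2 with the constant V_2 = -6.
V_3 = 3*V_1 - 3*V_2 + 6  [with V_1=2, V_2=-6]  = 30
V_5 = max(V_3, V_1) - 5  [with V_3=30, V_1=2]  = 25
Without intervention: V_2 = 3*V_1 - 2  [with V_1=2]  = 4; V_3 = 3*V_1 - 3*V_2 + 6  [with V_1=2, V_2=4]  = 0; V_5 = max(V_3, V_1) - 5  [with V_3=0, V_1=2]  = -3.
Change = 25 − (-3) = 28.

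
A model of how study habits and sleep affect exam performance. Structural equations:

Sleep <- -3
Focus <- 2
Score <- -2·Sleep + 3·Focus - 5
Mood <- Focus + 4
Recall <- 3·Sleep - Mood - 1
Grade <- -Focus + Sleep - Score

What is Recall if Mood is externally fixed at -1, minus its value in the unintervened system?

7

Intervening sets Mood = -1 and removes its equation (Mood <- Focus + 4).
Recall = 3·Sleep - Mood - 1  [with Sleep=-3, Mood=-1]  = -9
Without intervention: Mood = Focus + 4  [with Focus=2]  = 6; Recall = 3·Sleep - Mood - 1  [with Sleep=-3, Mood=6]  = -16.
Change = -9 − (-16) = 7.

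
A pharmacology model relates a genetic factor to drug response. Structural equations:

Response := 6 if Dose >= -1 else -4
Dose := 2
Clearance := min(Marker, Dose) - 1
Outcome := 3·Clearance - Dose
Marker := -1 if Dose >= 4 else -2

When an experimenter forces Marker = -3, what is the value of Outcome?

do(Marker=-3) replaces the equation Marker := -1 if Dose >= 4 else -2 with the constant Marker = -3.
Clearance = min(Marker, Dose) - 1  [with Marker=-3, Dose=2]  = -4
Outcome = 3·Clearance - Dose  [with Clearance=-4, Dose=2]  = -14

-14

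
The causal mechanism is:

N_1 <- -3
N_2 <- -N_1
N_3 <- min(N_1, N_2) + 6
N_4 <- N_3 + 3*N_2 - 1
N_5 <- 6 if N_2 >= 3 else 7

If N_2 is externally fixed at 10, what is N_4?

Under do(N_2=10), the mechanism N_2 <- -N_1 is discarded; N_2 is fixed at 10.
N_3 = min(N_1, N_2) + 6  [with N_1=-3, N_2=10]  = 3
N_4 = N_3 + 3*N_2 - 1  [with N_3=3, N_2=10]  = 32

32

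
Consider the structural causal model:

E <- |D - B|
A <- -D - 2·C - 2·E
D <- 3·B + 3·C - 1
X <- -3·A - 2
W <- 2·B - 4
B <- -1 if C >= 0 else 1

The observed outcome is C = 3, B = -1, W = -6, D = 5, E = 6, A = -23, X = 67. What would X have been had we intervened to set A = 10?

-32

Intervening sets A = 10 and removes its equation (A <- -D - 2·C - 2·E).
X = -3·A - 2  [with A=10]  = -32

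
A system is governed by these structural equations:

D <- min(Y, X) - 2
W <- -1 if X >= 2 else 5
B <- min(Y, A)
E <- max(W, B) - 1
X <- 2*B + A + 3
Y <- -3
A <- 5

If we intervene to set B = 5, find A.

Under do(B=5), the mechanism B <- min(Y, A) is discarded; B is fixed at 5.
A is not downstream of the intervention, so its value is determined by the original equations.

5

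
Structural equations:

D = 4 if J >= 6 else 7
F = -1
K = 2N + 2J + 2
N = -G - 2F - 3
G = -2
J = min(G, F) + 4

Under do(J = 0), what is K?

4

Intervening sets J = 0 and removes its equation (J = min(G, F) + 4).
N = -G - 2F - 3  [with G=-2, F=-1]  = 1
K = 2N + 2J + 2  [with N=1, J=0]  = 4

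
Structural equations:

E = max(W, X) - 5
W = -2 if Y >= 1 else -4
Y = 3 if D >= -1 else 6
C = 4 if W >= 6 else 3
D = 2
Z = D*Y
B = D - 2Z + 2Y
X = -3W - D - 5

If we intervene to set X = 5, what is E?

0

do(X=5) replaces the equation X = -3W - D - 5 with the constant X = 5.
Y = 3 if D >= -1 else 6  [with D=2]  = 3
W = -2 if Y >= 1 else -4  [with Y=3]  = -2
E = max(W, X) - 5  [with W=-2, X=5]  = 0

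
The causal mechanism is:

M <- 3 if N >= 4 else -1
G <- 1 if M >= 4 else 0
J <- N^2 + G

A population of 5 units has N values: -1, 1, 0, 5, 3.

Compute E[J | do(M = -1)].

7.2

The intervention sets M=-1 in all 5 units regardless of N. Recomputing J per unit gives 1, 1, 0, 25, 9; average 7.2.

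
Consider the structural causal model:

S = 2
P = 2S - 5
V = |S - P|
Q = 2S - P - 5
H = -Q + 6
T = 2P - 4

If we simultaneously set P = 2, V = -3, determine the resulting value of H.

Under do(P = 2, V = -3), each intervened variable's structural equation is replaced by its fixed value.
Q = 2S - P - 5  [with S=2, P=2]  = -3
H = -Q + 6  [with Q=-3]  = 9

9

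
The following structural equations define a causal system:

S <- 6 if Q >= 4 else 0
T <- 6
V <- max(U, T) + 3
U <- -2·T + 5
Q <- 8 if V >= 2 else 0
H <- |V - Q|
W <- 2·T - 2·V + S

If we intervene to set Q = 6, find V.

9

Under do(Q=6), the mechanism Q <- 8 if V >= 2 else 0 is discarded; Q is fixed at 6.
Since V is not a descendant of the intervened variable, it is unaffected.
U = -2·T + 5  [with T=6]  = -7
V = max(U, T) + 3  [with U=-7, T=6]  = 9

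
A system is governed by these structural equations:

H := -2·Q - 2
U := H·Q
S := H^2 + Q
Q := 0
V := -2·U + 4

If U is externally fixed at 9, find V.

-14

Intervening sets U = 9 and removes its equation (U := H·Q).
V = -2·U + 4  [with U=9]  = -14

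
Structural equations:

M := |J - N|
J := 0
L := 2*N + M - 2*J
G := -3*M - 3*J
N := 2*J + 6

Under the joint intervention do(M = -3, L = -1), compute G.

9

Setting M = -3, L = -1 by intervention discards those variables' equations.
G = -3*M - 3*J  [with M=-3, J=0]  = 9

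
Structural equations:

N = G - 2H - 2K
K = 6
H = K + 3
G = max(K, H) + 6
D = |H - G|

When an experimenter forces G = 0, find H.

Under do(G=0), the mechanism G = max(K, H) + 6 is discarded; G is fixed at 0.
Since H is not a descendant of the intervened variable, it is unaffected.
H = K + 3  [with K=6]  = 9

9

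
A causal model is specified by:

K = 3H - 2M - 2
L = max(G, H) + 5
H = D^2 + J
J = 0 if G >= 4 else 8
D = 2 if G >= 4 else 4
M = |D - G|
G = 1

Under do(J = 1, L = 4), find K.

43

Under do(J = 1, L = 4), each intervened variable's structural equation is replaced by its fixed value.
D = 2 if G >= 4 else 4  [with G=1]  = 4
H = D^2 + J  [with D=4, J=1]  = 17
M = |D - G|  [with D=4, G=1]  = 3
K = 3H - 2M - 2  [with H=17, M=3]  = 43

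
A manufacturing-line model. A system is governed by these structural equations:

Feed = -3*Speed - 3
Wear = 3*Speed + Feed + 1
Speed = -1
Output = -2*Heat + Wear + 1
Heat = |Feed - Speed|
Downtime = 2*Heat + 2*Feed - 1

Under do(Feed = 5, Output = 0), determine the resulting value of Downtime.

Setting Feed = 5, Output = 0 by intervention discards those variables' equations.
Heat = |Feed - Speed|  [with Feed=5, Speed=-1]  = 6
Downtime = 2*Heat + 2*Feed - 1  [with Heat=6, Feed=5]  = 21

21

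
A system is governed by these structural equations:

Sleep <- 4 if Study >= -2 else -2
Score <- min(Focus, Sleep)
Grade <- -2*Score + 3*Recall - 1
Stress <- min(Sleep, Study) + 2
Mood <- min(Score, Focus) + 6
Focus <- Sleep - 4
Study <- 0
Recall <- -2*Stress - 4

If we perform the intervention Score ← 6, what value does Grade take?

do(Score=6) replaces the equation Score <- min(Focus, Sleep) with the constant Score = 6.
Sleep = 4 if Study >= -2 else -2  [with Study=0]  = 4
Stress = min(Sleep, Study) + 2  [with Sleep=4, Study=0]  = 2
Recall = -2*Stress - 4  [with Stress=2]  = -8
Grade = -2*Score + 3*Recall - 1  [with Score=6, Recall=-8]  = -37

-37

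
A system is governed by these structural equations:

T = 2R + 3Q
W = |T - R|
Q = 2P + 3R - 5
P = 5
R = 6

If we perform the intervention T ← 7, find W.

Intervening sets T = 7 and removes its equation (T = 2R + 3Q).
W = |T - R|  [with T=7, R=6]  = 1

1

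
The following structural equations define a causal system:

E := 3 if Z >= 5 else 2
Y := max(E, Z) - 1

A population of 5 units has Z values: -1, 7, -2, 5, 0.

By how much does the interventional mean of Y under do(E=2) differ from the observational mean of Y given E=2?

1.6

Every unit gets E=2 under the intervention. Y values become 1, 6, 1, 4, 1; E[Y|do(E=2)] = 2.6.
Observing E=2 restricts to units where E's equation naturally yields 2: Z ∈ {-1, -2, 0}. In that subpopulation Y = 1, 1, 1, mean 1.
Difference = 2.6 − 1 = 1.6.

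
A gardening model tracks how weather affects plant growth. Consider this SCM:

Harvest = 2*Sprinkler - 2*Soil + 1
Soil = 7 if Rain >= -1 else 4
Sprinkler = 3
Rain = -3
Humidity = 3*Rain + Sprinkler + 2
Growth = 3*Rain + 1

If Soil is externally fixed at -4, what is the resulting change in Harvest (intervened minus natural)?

16

The intervention breaks the incoming arrows to Soil: Soil = 7 if Rain >= -1 else 4 no longer applies, and Soil = -4.
Harvest = 2*Sprinkler - 2*Soil + 1  [with Sprinkler=3, Soil=-4]  = 15
Without intervention: Soil = 7 if Rain >= -1 else 4  [with Rain=-3]  = 4; Harvest = 2*Sprinkler - 2*Soil + 1  [with Sprinkler=3, Soil=4]  = -1.
Change = 15 − (-1) = 16.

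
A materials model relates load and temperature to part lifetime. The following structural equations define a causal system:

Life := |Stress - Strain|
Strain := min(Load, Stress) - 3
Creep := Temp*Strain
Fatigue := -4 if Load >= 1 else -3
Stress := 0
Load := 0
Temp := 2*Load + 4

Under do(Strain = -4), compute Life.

The intervention breaks the incoming arrows to Strain: Strain := min(Load, Stress) - 3 no longer applies, and Strain = -4.
Life = |Stress - Strain|  [with Stress=0, Strain=-4]  = 4

4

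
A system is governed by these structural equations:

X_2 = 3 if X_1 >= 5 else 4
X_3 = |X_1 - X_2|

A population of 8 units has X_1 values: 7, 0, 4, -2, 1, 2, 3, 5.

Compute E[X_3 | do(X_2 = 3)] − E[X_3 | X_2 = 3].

do(X_2=3) breaks X_2's dependence on X_1. With X_2=3 fixed, X_3 across the units is 4, 3, 1, 5, 2, 1, 0, 2, mean 2.25.
Observing X_2=3 restricts to units where X_2's equation naturally yields 3: X_1 ∈ {7, 5}. In that subpopulation X_3 = 4, 2, mean 3.
Difference = 2.25 − 3 = -0.75.

-0.75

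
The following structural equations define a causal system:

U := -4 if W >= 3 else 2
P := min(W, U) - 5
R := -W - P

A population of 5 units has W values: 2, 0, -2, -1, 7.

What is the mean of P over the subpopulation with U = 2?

-5.25

Conditioning on U=2 selects the 4 unit(s) with W ∈ {2, 0, -2, -1}. Their P values: -3, -5, -7, -6. Mean = -5.25.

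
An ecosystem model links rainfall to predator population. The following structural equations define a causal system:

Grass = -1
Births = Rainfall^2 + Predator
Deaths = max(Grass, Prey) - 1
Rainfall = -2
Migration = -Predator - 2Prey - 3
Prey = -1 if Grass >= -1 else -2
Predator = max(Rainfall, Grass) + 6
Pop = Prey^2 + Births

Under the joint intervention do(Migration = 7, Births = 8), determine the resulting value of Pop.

9

Under do(Migration = 7, Births = 8), each intervened variable's structural equation is replaced by its fixed value.
Prey = -1 if Grass >= -1 else -2  [with Grass=-1]  = -1
Pop = Prey^2 + Births  [with Prey=-1, Births=8]  = 9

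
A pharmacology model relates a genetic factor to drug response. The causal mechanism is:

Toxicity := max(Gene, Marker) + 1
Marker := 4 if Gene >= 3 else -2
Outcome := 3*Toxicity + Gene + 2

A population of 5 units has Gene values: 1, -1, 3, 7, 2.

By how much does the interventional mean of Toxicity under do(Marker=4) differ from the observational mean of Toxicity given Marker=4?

-0.9

The intervention sets Marker=4 in all 5 units regardless of Gene. Recomputing Toxicity per unit gives 5, 5, 5, 8, 5; average 5.6.
Observing Marker=4 restricts to units where Marker's equation naturally yields 4: Gene ∈ {3, 7}. In that subpopulation Toxicity = 5, 8, mean 6.5.
Difference = 5.6 − 6.5 = -0.9.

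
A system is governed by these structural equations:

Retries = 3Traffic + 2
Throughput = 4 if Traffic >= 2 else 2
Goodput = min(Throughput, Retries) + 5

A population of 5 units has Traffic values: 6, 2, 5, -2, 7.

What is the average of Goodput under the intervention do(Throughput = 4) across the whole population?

7.4

Every unit gets Throughput=4 under the intervention. Goodput values become 9, 9, 9, 1, 9; E[Goodput|do(Throughput=4)] = 7.4.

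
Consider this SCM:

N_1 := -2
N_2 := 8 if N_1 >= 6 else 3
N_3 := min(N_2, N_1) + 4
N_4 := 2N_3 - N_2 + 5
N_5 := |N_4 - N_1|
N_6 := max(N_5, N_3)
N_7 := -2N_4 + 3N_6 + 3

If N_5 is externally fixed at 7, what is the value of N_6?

The intervention breaks the incoming arrows to N_5: N_5 := |N_4 - N_1| no longer applies, and N_5 = 7.
N_2 = 8 if N_1 >= 6 else 3  [with N_1=-2]  = 3
N_3 = min(N_2, N_1) + 4  [with N_2=3, N_1=-2]  = 2
N_6 = max(N_5, N_3)  [with N_5=7, N_3=2]  = 7

7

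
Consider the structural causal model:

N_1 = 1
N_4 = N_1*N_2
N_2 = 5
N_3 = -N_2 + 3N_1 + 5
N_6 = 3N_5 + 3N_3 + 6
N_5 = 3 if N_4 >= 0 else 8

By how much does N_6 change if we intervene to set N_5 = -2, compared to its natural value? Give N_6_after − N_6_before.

-15

The intervention breaks the incoming arrows to N_5: N_5 = 3 if N_4 >= 0 else 8 no longer applies, and N_5 = -2.
N_3 = -N_2 + 3N_1 + 5  [with N_2=5, N_1=1]  = 3
N_6 = 3N_5 + 3N_3 + 6  [with N_5=-2, N_3=3]  = 9
Without intervention: N_3 = -N_2 + 3N_1 + 5  [with N_2=5, N_1=1]  = 3; N_4 = N_1*N_2  [with N_1=1, N_2=5]  = 5; N_5 = 3 if N_4 >= 0 else 8  [with N_4=5]  = 3; N_6 = 3N_5 + 3N_3 + 6  [with N_5=3, N_3=3]  = 24.
Change = 9 − 24 = -15.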